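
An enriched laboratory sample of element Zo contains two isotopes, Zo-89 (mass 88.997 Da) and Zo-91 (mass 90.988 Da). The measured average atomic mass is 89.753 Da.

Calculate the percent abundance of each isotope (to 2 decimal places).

With x = fraction of Zo-89 (so Zo-91 is 1 − x):
88.997·x + 90.988·(1 − x) = 89.753
(88.997 − 90.988)·x = 89.753 − 90.988
x = -1.235 / -1.991 = 0.62029 → 62.03% Zo-89, 37.97% Zo-91.

Zo-89: 62.03%, Zo-91: 37.97%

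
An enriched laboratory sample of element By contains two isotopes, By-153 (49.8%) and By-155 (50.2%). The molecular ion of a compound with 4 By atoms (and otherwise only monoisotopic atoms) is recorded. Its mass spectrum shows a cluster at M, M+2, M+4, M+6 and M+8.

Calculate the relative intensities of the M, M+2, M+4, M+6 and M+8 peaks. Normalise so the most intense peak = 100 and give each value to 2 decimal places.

16.40 : 66.14 : 100.00 : 67.20 : 16.94

The 4 By atoms are independent, so intensities follow the terms of (0.498 + 0.502)^4.
P(M) = 0.498^4 = 0.061506
P(M+2) = 4 × 0.498^3 × 0.502^1 = 0.248000
P(M+4) = 6 × 0.498^2 × 0.502^2 = 0.374988
P(M+6) = 4 × 0.498^1 × 0.502^3 = 0.252000
P(M+8) = 0.502^4 = 0.063506
The M+4 peak is largest (0.374988); scaling to 100 gives 16.40 : 66.14 : 100.00 : 67.20 : 16.94.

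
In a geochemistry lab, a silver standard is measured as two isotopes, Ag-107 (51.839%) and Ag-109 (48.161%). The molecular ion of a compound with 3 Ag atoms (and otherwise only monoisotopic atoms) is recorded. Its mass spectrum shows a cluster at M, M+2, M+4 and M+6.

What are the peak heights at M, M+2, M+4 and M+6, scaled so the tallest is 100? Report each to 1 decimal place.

Expanding (0.51839 + 0.48161)^3:
P(M) = 0.51839^3 = 0.139306
P(M+2) = 3 × 0.51839^2 × 0.48161^1 = 0.388267
P(M+4) = 3 × 0.51839^1 × 0.48161^2 = 0.360719
P(M+6) = 0.48161^3 = 0.111709
The M+2 peak is largest (0.388267); scaling to 100 gives 35.9 : 100.0 : 92.9 : 28.8.

35.9 : 100.0 : 92.9 : 28.8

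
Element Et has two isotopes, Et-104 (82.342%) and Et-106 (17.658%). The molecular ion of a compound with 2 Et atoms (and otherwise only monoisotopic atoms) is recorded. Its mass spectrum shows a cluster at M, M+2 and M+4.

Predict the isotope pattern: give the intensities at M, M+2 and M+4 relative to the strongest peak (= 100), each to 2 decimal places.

Each Et atom is independently Et-104 (p = 0.82342) or Et-106 (q = 0.17658); the cluster is the binomial expansion (p + q)^2.
P(M) = 0.82342^2 = 0.678020
P(M+2) = 2 × 0.82342^1 × 0.17658^1 = 0.290799
P(M+4) = 0.17658^2 = 0.031180
The M peak is largest (0.678020); scaling to 100 gives 100.00 : 42.89 : 4.60.

100.00 : 42.89 : 4.60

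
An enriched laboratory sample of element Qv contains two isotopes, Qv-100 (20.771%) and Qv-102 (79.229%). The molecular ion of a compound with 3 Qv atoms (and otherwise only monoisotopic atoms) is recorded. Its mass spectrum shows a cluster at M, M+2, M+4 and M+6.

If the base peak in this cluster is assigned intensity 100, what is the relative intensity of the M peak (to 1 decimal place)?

1.8

Term probabilities: M 0.0090, M+2 0.1025, M+4 0.3912, M+6 0.4973. Base peak = M+6.
P(M+6) = C(3,3) × 0.20771^0 × 0.79229^3 = 1 × 1.0000 × 0.49733901 = 0.497339 (base)
P(M) = C(3,0) × 0.20771^3 × 0.79229^0 = 1 × 0.00896132 × 1.0000 = 0.008961
Relative intensity = 0.008961 / 0.497339 × 100 = 1.8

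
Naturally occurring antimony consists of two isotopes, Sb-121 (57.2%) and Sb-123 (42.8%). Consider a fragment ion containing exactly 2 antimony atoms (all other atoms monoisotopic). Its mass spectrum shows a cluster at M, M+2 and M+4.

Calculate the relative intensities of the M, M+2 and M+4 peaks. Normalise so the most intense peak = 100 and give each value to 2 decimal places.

66.82 : 100.00 : 37.41

Expanding (0.572 + 0.428)^2:
P(M) = 0.572^2 = 0.327184
P(M+2) = 2 × 0.572^1 × 0.428^1 = 0.489632
P(M+4) = 0.428^2 = 0.183184
The M+2 peak is largest (0.489632); scaling to 100 gives 66.82 : 100.00 : 37.41.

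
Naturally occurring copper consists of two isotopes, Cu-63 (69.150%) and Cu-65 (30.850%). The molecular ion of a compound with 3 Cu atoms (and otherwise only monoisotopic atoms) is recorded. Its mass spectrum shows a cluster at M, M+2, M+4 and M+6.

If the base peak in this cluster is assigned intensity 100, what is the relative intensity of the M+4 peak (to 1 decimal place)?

44.6

Term probabilities: M 0.3307, M+2 0.4425, M+4 0.1974, M+6 0.0294. Base peak = M+2.
P(M+2) = C(3,1) × 0.69150^2 × 0.30850^1 = 3 × 0.47817225 × 0.3085 = 0.442548 (base)
P(M+4) = C(3,2) × 0.69150^1 × 0.30850^2 = 3 × 0.6915 × 0.09517225 = 0.197435
Relative intensity = 0.197435 / 0.442548 × 100 = 44.6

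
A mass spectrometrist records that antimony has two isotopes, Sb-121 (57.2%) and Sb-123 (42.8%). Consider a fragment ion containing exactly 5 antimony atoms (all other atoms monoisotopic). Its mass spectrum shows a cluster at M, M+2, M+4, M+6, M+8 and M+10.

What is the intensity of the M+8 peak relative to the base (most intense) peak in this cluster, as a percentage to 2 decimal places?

Binomial terms of (0.572 + 0.428)^5: M 0.0612, M+2 0.2291, M+4 0.3428, M+6 0.2565, M+8 0.0960, M+10 0.0144 → M+4 is the base peak.
P(M+4) = C(5,2) × 0.572^3 × 0.428^2 = 10 × 0.18714925 × 0.183184 = 0.342827 (base)
P(M+8) = C(5,4) × 0.572^1 × 0.428^4 = 5 × 0.5720 × 0.03355638 = 0.095971
Relative intensity = 0.095971 / 0.342827 × 100 = 27.99

27.99%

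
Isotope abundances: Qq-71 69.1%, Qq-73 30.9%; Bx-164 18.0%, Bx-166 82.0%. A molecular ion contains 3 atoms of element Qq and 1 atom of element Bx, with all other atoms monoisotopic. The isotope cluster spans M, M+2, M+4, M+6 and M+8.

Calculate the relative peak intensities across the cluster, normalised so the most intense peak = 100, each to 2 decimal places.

Element Qq pattern (n=3): 0.32993937 : 0.44262489 : 0.19793211 : 0.02950363
Element Bx pattern (n=1): 0.1800 : 0.8200
Convolve the two distributions (both contribute in 2-u steps):
  M: 0.32993937×0.1800 = 0.059389
  M+2: 0.32993937×0.8200 + 0.44262489×0.1800 = 0.350223
  M+4: 0.44262489×0.8200 + 0.19793211×0.1800 = 0.398580
  M+6: 0.19793211×0.8200 + 0.02950363×0.1800 = 0.167615
  M+8: 0.02950363×0.8200 = 0.024193
Scale to base peak (0.398580) = 100: 14.90 : 87.87 : 100.00 : 42.05 : 6.07

14.90 : 87.87 : 100.00 : 42.05 : 6.07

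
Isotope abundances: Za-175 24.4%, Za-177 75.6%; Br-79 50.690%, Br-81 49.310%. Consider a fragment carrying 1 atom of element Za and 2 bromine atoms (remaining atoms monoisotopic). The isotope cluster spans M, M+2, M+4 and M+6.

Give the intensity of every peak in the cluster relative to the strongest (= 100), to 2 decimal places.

14.34 : 72.32 : 100.00 : 42.04

Element Za pattern (n=1): 0.2440 : 0.7560
Bromine pattern (n=2): 0.25694761 : 0.49990478 : 0.24314761
Convolve the two distributions (both contribute in 2-u steps):
  M: 0.2440×0.25694761 = 0.062695
  M+2: 0.2440×0.49990478 + 0.7560×0.25694761 = 0.316229
  M+4: 0.2440×0.24314761 + 0.7560×0.49990478 = 0.437256
  M+6: 0.7560×0.24314761 = 0.183820
Scale to base peak (0.437256) = 100: 14.34 : 72.32 : 100.00 : 42.04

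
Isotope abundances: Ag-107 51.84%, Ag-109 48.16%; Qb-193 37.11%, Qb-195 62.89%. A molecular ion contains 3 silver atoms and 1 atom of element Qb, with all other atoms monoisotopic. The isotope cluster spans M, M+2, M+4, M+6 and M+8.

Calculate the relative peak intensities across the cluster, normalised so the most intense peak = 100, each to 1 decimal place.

Silver pattern (n=3): 0.13931407 : 0.38827347 : 0.36071085 : 0.11170161
Element Qb pattern (n=1): 0.3711 : 0.6289
Convolve the two distributions (both contribute in 2-u steps):
  M: 0.13931407×0.3711 = 0.051699
  M+2: 0.13931407×0.6289 + 0.38827347×0.3711 = 0.231703
  M+4: 0.38827347×0.6289 + 0.36071085×0.3711 = 0.378045
  M+6: 0.36071085×0.6289 + 0.11170161×0.3711 = 0.268304
  M+8: 0.11170161×0.6289 = 0.070249
Scale to base peak (0.378045) = 100: 13.7 : 61.3 : 100.0 : 71.0 : 18.6

13.7 : 61.3 : 100.0 : 71.0 : 18.6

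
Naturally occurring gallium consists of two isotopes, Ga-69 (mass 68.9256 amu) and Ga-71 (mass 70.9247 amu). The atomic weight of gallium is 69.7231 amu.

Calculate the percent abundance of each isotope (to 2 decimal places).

Let x be the fractional abundance of Ga-69; then Ga-71 has abundance 1 − x.
68.9256·x + 70.9247·(1 − x) = 69.7231
(68.9256 − 70.9247)·x = 69.7231 − 70.9247
x = -1.2016 / -1.9991 = 0.60107 → 60.11% Ga-69, 39.89% Ga-71.

Ga-69: 60.11%, Ga-71: 39.89%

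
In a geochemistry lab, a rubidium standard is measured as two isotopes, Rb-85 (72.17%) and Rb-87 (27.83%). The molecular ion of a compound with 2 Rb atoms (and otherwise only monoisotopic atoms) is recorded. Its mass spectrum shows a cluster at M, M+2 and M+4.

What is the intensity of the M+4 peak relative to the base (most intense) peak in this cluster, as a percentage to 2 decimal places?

Term probabilities: M 0.5209, M+2 0.4017, M+4 0.0775. Base peak = M.
P(M) = C(2,0) × 0.7217^2 × 0.2783^0 = 1 × 0.52085089 × 1.0000 = 0.520851 (base)
P(M+4) = C(2,2) × 0.7217^0 × 0.2783^2 = 1 × 1.0000 × 0.07745089 = 0.077451
Relative intensity = 0.077451 / 0.520851 × 100 = 14.87

14.87%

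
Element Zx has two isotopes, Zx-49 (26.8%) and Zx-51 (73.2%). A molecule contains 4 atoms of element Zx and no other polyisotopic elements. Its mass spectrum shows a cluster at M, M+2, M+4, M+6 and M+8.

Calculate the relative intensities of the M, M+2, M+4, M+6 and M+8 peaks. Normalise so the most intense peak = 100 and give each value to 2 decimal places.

Each Zx atom is independently Zx-49 (p = 0.268) or Zx-51 (q = 0.732); the cluster is the binomial expansion (p + q)^4.
P(M) = 0.268^4 = 0.005159
P(M+2) = 4 × 0.268^3 × 0.732^1 = 0.056361
P(M+4) = 6 × 0.268^2 × 0.732^2 = 0.230910
P(M+6) = 4 × 0.268^1 × 0.732^3 = 0.420463
P(M+8) = 0.732^4 = 0.287107
The M+6 peak is largest (0.420463); scaling to 100 gives 1.23 : 13.40 : 54.92 : 100.00 : 68.28.

1.23 : 13.40 : 54.92 : 100.00 : 68.28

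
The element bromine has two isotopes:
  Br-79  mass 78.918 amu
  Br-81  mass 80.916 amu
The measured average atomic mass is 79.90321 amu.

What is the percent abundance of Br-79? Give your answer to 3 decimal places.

50.690%

Writing the weighted mean with unknown fraction x of Br-79:
78.918·x + 80.916·(1 − x) = 79.90321
(78.918 − 80.916)·x = 79.90321 − 80.916
x = -1.01279 / -1.998 = 0.50690 → 50.690% Br-79, 49.310% Br-81.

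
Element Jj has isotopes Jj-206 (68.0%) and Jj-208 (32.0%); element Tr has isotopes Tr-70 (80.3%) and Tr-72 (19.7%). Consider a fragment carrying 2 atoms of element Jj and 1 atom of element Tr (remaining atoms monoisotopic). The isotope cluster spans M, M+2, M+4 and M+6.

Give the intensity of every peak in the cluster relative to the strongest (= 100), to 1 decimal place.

84.3 : 100.0 : 38.1 : 4.6

Element Jj pattern (n=2): 0.4624 : 0.4352 : 0.1024
Element Tr pattern (n=1): 0.8030 : 0.1970
Convolve the two distributions (both contribute in 2-u steps):
  M: 0.4624×0.8030 = 0.371307
  M+2: 0.4624×0.1970 + 0.4352×0.8030 = 0.440558
  M+4: 0.4352×0.1970 + 0.1024×0.8030 = 0.167962
  M+6: 0.1024×0.1970 = 0.020173
Scale to base peak (0.440558) = 100: 84.3 : 100.0 : 38.1 : 4.6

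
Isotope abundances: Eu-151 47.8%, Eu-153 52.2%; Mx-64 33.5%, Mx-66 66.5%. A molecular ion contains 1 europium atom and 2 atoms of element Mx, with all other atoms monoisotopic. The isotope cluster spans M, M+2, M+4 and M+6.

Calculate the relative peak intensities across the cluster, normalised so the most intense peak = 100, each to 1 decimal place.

Europium pattern (n=1): 0.4780 : 0.5220
Element Mx pattern (n=2): 0.112225 : 0.44555 : 0.442225
Convolve the two distributions (both contribute in 2-u steps):
  M: 0.4780×0.112225 = 0.053644
  M+2: 0.4780×0.44555 + 0.5220×0.112225 = 0.271554
  M+4: 0.4780×0.442225 + 0.5220×0.44555 = 0.443961
  M+6: 0.5220×0.442225 = 0.230841
Scale to base peak (0.443961) = 100: 12.1 : 61.2 : 100.0 : 52.0

12.1 : 61.2 : 100.0 : 52.0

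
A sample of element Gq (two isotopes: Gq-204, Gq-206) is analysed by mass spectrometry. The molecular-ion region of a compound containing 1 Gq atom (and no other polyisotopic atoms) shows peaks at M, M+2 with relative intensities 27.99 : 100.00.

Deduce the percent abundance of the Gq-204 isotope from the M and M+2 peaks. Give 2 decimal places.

Let p = fractional abundance of Gq-204. I(M+2)/I(M) = [C(1,1)·p^0·(1−p)] / p^1 = 1·(1−p)/p = 100.00/27.99 = 3.5727
(1−p)/p = 3.5727/1 = 3.5727  ⇒  p = 1/(1 + 3.5727) = 0.2187
Gq-204: 21.87%, Gq-206: 78.13%.

21.87%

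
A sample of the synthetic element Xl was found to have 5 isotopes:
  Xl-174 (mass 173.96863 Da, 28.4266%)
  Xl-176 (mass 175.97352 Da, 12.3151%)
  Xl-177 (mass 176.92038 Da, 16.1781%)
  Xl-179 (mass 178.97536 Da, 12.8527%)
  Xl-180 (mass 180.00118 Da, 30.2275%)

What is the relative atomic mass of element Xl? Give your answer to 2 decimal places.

177.16 Da

The abundance-weighted mean is 0.284266 × 173.96863 + 0.123151 × 175.97352 + 0.161781 × 176.92038 + 0.128527 × 178.97536 + 0.302275 × 180.00118
= 49.453367 + 21.671315 + 28.622356 + 23.003166 + 54.409857 = 177.160061 Da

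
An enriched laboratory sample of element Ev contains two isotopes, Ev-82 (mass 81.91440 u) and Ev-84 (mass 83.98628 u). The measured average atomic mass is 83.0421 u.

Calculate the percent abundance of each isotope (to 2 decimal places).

With x = fraction of Ev-82 (so Ev-84 is 1 − x):
81.91440·x + 83.98628·(1 − x) = 83.0421
(81.91440 − 83.98628)·x = 83.0421 − 83.98628
x = -0.94418 / -2.07188 = 0.45571 → 45.57% Ev-82, 54.43% Ev-84.

Ev-82: 45.57%, Ev-84: 54.43%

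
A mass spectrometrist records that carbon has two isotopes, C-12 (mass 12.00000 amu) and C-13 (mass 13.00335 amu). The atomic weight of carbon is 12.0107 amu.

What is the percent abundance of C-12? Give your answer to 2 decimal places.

98.93%

Let x be the fractional abundance of C-12; then C-13 has abundance 1 − x.
12.00000·x + 13.00335·(1 − x) = 12.0107
(12.00000 − 13.00335)·x = 12.0107 − 13.00335
x = -0.99265 / -1.00335 = 0.98934 → 98.93% C-12, 1.07% C-13.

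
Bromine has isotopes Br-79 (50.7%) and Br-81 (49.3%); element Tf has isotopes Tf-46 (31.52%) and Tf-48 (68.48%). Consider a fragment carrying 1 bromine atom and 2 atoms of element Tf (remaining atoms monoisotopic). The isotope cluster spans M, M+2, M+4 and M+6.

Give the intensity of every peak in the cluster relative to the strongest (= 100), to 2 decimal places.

Bromine pattern (n=1): 0.5070 : 0.4930
Element Tf pattern (n=2): 0.09935104 : 0.43169792 : 0.46895104
Convolve the two distributions (both contribute in 2-u steps):
  M: 0.5070×0.09935104 = 0.050371
  M+2: 0.5070×0.43169792 + 0.4930×0.09935104 = 0.267851
  M+4: 0.5070×0.46895104 + 0.4930×0.43169792 = 0.450585
  M+6: 0.4930×0.46895104 = 0.231193
Scale to base peak (0.450585) = 100: 11.18 : 59.45 : 100.00 : 51.31

11.18 : 59.45 : 100.00 : 51.31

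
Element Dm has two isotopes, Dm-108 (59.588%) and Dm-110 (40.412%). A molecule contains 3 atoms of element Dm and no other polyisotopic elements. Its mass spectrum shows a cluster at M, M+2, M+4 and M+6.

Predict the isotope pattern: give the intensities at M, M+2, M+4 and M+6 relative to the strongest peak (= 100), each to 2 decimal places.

Expanding (0.59588 + 0.40412)^3:
P(M) = 0.59588^3 = 0.211581
P(M+2) = 3 × 0.59588^2 × 0.40412^1 = 0.430476
P(M+4) = 3 × 0.59588^1 × 0.40412^2 = 0.291945
P(M+6) = 0.40412^3 = 0.065998
The M+2 peak is largest (0.430476); scaling to 100 gives 49.15 : 100.00 : 67.82 : 15.33.

49.15 : 100.00 : 67.82 : 15.33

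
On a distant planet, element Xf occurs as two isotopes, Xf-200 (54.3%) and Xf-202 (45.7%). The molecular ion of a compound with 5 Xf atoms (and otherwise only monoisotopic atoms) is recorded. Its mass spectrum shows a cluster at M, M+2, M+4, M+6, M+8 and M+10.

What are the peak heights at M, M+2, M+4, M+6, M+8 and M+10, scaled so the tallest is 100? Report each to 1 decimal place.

Expanding (0.543 + 0.457)^5:
P(M) = 0.543^5 = 0.047206
P(M+2) = 5 × 0.543^4 × 0.457^1 = 0.198649
P(M+4) = 10 × 0.543^3 × 0.457^2 = 0.334374
P(M+6) = 10 × 0.543^2 × 0.457^3 = 0.281416
P(M+8) = 5 × 0.543^1 × 0.457^4 = 0.118423
P(M+10) = 0.457^5 = 0.019933
The M+4 peak is largest (0.334374); scaling to 100 gives 14.1 : 59.4 : 100.0 : 84.2 : 35.4 : 6.0.

14.1 : 59.4 : 100.0 : 84.2 : 35.4 : 6.0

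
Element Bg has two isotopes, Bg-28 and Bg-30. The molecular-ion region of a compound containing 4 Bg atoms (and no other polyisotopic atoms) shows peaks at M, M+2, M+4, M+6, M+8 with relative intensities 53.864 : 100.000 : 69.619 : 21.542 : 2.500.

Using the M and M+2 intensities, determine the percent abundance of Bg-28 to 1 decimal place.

If p is the fraction of Bg that is Bg-28, then I(M+2)/I(M) = [C(4,1)·p^3·(1−p)] / p^4 = 4·(1−p)/p = 100.000/53.864 = 1.8565
(1−p)/p = 1.8565/4 = 0.4641  ⇒  p = 1/(1 + 0.4641) = 0.6830
Bg-28: 68.3%, Bg-30: 31.7%.

68.3%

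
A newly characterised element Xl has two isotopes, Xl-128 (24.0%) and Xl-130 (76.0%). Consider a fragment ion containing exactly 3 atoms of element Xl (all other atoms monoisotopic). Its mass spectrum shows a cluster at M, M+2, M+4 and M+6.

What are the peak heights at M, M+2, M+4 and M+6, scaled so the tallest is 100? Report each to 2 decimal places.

Each Xl atom is independently Xl-128 (p = 0.240) or Xl-130 (q = 0.760); the cluster is the binomial expansion (p + q)^3.
P(M) = 0.240^3 = 0.013824
P(M+2) = 3 × 0.240^2 × 0.760^1 = 0.131328
P(M+4) = 3 × 0.240^1 × 0.760^2 = 0.415872
P(M+6) = 0.760^3 = 0.438976
The M+6 peak is largest (0.438976); scaling to 100 gives 3.15 : 29.92 : 94.74 : 100.00.

3.15 : 29.92 : 94.74 : 100.00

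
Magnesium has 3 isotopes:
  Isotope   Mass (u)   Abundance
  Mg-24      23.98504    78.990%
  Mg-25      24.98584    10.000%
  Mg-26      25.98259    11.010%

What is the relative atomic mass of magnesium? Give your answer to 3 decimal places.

Average mass = Σ (abundance × isotope mass) = 0.78990 × 23.98504 + 0.10000 × 24.98584 + 0.11010 × 25.98259
= 18.945783 + 2.498584 + 2.860683 = 24.305050 u

24.305 u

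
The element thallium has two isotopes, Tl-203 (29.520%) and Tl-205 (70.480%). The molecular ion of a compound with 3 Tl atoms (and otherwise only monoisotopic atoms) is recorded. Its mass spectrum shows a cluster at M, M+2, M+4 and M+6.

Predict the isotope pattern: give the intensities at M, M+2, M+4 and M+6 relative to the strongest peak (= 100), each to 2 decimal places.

The 3 Tl atoms are independent, so intensities follow the terms of (0.29520 + 0.70480)^3.
P(M) = 0.29520^3 = 0.025725
P(M+2) = 3 × 0.29520^2 × 0.70480^1 = 0.184255
P(M+4) = 3 × 0.29520^1 × 0.70480^2 = 0.439916
P(M+6) = 0.70480^3 = 0.350104
The M+4 peak is largest (0.439916); scaling to 100 gives 5.85 : 41.88 : 100.00 : 79.58.

5.85 : 41.88 : 100.00 : 79.58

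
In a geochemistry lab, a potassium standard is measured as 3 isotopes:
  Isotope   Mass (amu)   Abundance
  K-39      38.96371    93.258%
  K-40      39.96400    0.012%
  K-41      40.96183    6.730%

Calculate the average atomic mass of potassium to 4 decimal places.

39.0983 amu

Average mass = Σ (abundance × isotope mass) = 0.93258 × 38.96371 + 0.00012 × 39.96400 + 0.06730 × 40.96183
= 36.336777 + 0.004796 + 2.756731 = 39.098304 amu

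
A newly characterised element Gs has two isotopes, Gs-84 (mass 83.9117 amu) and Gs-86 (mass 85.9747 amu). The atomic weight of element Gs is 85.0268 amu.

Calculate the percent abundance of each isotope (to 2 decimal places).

Writing the weighted mean with unknown fraction x of Gs-84:
83.9117·x + 85.9747·(1 − x) = 85.0268
(83.9117 − 85.9747)·x = 85.0268 − 85.9747
x = -0.9479 / -2.0630 = 0.45948 → 45.95% Gs-84, 54.05% Gs-86.

Gs-84: 45.95%, Gs-86: 54.05%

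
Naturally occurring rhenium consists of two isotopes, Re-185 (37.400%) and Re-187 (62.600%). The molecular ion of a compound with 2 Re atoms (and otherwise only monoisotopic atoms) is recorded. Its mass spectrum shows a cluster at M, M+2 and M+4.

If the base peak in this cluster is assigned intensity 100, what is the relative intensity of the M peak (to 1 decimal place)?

(0.37400 + 0.62600)^2 gives M 0.1399, M+2 0.4682, M+4 0.3919; the largest is M+2.
P(M+2) = C(2,1) × 0.37400^1 × 0.62600^1 = 2 × 0.3740 × 0.6260 = 0.468248 (base)
P(M) = C(2,0) × 0.37400^2 × 0.62600^0 = 1 × 0.139876 × 1.0000 = 0.139876
Relative intensity = 0.139876 / 0.468248 × 100 = 29.9

29.9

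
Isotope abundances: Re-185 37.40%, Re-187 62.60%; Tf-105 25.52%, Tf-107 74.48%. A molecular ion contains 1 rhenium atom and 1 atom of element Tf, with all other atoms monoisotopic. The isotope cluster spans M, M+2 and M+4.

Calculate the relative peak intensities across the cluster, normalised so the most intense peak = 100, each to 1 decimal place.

Rhenium pattern (n=1): 0.3740 : 0.6260
Element Tf pattern (n=1): 0.2552 : 0.7448
Convolve the two distributions (both contribute in 2-u steps):
  M: 0.3740×0.2552 = 0.095445
  M+2: 0.3740×0.7448 + 0.6260×0.2552 = 0.438310
  M+4: 0.6260×0.7448 = 0.466245
Scale to base peak (0.466245) = 100: 20.5 : 94.0 : 100.0

20.5 : 94.0 : 100.0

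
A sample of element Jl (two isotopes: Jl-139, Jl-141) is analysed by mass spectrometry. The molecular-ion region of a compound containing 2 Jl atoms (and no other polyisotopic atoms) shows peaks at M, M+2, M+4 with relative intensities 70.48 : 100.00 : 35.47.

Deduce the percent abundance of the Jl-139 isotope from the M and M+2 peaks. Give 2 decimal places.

58.50%

Write p for the Jl-139 fraction. I(M+2)/I(M) = [C(2,1)·p^1·(1−p)] / p^2 = 2·(1−p)/p = 100.00/70.48 = 1.4188
(1−p)/p = 1.4188/2 = 0.7094  ⇒  p = 1/(1 + 0.7094) = 0.5850
Jl-139: 58.50%, Jl-141: 41.50%.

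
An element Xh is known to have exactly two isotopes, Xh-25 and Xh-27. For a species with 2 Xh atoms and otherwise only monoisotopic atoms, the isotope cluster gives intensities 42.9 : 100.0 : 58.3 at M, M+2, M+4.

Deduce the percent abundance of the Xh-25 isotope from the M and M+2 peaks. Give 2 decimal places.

46.18%

Let p = fractional abundance of Xh-25. I(M+2)/I(M) = [C(2,1)·p^1·(1−p)] / p^2 = 2·(1−p)/p = 100.0/42.9 = 2.3310
(1−p)/p = 2.3310/2 = 1.1655  ⇒  p = 1/(1 + 1.1655) = 0.4618
Xh-25: 46.18%, Xh-27: 53.82%.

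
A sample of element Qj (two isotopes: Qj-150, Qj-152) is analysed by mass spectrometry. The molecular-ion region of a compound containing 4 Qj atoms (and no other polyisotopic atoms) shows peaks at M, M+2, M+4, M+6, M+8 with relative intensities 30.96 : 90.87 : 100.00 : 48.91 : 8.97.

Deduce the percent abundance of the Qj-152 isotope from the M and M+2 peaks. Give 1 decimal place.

If p is the fraction of Qj that is Qj-150, then I(M+2)/I(M) = [C(4,1)·p^3·(1−p)] / p^4 = 4·(1−p)/p = 90.87/30.96 = 2.9351
(1−p)/p = 2.9351/4 = 0.7338  ⇒  p = 1/(1 + 0.7338) = 0.5768
Qj-150: 57.7%, Qj-152: 42.3%.

42.3%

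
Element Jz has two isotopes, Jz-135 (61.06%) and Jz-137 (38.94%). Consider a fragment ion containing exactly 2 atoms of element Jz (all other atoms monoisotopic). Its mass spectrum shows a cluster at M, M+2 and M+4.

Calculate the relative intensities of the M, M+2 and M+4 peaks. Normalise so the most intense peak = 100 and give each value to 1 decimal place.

78.4 : 100.0 : 31.9

The 2 Jz atoms are independent, so intensities follow the terms of (0.6106 + 0.3894)^2.
P(M) = 0.6106^2 = 0.372832
P(M+2) = 2 × 0.6106^1 × 0.3894^1 = 0.475535
P(M+4) = 0.3894^2 = 0.151632
The M+2 peak is largest (0.475535); scaling to 100 gives 78.4 : 100.0 : 31.9.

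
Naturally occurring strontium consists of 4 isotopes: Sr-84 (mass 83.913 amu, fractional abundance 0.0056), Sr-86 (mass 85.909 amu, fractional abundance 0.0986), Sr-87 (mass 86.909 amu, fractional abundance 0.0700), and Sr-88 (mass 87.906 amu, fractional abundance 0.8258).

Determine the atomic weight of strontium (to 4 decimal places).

Weight each isotope mass by its fractional abundance: 0.0056 × 83.913 + 0.0986 × 85.909 + 0.0700 × 86.909 + 0.8258 × 87.906
= 0.46991 + 8.47063 + 6.08363 + 72.59277 = 87.61694 amu

87.6169 amu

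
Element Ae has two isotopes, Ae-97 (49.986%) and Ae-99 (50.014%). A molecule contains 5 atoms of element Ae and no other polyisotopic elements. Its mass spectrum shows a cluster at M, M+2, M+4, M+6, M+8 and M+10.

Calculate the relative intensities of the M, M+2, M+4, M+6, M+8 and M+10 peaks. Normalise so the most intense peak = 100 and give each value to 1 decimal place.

10.0 : 49.9 : 99.9 : 100.0 : 50.0 : 10.0

Expanding (0.49986 + 0.50014)^5:
P(M) = 0.49986^5 = 0.031206
P(M+2) = 5 × 0.49986^4 × 0.50014^1 = 0.156119
P(M+4) = 10 × 0.49986^3 × 0.50014^2 = 0.312412
P(M+6) = 10 × 0.49986^2 × 0.50014^3 = 0.312587
P(M+8) = 5 × 0.49986^1 × 0.50014^4 = 0.156381
P(M+10) = 0.50014^5 = 0.031294
The M+6 peak is largest (0.312587); scaling to 100 gives 10.0 : 49.9 : 99.9 : 100.0 : 50.0 : 10.0.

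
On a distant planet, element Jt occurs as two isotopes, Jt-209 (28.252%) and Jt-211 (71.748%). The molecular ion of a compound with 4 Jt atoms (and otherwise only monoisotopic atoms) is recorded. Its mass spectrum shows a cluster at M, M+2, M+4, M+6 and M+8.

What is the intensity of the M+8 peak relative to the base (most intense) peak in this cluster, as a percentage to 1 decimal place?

Binomial terms of (0.28252 + 0.71748)^4: M 0.0064, M+2 0.0647, M+4 0.2465, M+6 0.4174, M+8 0.2650 → M+6 is the base peak.
P(M+6) = C(4,3) × 0.28252^1 × 0.71748^3 = 4 × 0.28252 × 0.3693426 = 0.417387 (base)
P(M+8) = C(4,4) × 0.28252^0 × 0.71748^4 = 1 × 1.0000 × 0.26499593 = 0.264996
Relative intensity = 0.264996 / 0.417387 × 100 = 63.5

63.5%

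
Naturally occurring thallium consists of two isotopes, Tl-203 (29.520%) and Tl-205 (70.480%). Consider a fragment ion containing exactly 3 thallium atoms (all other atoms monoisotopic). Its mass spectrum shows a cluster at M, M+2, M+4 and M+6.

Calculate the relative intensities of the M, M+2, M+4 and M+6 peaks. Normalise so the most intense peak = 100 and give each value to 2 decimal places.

The 3 Tl atoms are independent, so intensities follow the terms of (0.29520 + 0.70480)^3.
P(M) = 0.29520^3 = 0.025725
P(M+2) = 3 × 0.29520^2 × 0.70480^1 = 0.184255
P(M+4) = 3 × 0.29520^1 × 0.70480^2 = 0.439916
P(M+6) = 0.70480^3 = 0.350104
The M+4 peak is largest (0.439916); scaling to 100 gives 5.85 : 41.88 : 100.00 : 79.58.

5.85 : 41.88 : 100.00 : 79.58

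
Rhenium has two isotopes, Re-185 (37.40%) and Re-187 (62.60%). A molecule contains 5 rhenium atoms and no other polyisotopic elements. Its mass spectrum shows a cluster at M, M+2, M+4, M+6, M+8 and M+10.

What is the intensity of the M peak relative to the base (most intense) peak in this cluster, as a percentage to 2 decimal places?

Term probabilities: M 0.0073, M+2 0.0612, M+4 0.2050, M+6 0.3431, M+8 0.2872, M+10 0.0961. Base peak = M+6.
P(M+6) = C(5,3) × 0.3740^2 × 0.6260^3 = 10 × 0.139876 × 0.24531438 = 0.343136 (base)
P(M) = C(5,0) × 0.3740^5 × 0.6260^0 = 1 × 0.00731742 × 1.0000 = 0.007317
Relative intensity = 0.007317 / 0.343136 × 100 = 2.13

2.13%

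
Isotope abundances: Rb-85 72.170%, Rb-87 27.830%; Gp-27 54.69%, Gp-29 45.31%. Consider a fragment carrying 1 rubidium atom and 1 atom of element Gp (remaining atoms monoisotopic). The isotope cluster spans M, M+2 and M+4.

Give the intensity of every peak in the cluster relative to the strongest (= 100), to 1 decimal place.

Rubidium pattern (n=1): 0.7217 : 0.2783
Element Gp pattern (n=1): 0.5469 : 0.4531
Convolve the two distributions (both contribute in 2-u steps):
  M: 0.7217×0.5469 = 0.394698
  M+2: 0.7217×0.4531 + 0.2783×0.5469 = 0.479205
  M+4: 0.2783×0.4531 = 0.126098
Scale to base peak (0.479205) = 100: 82.4 : 100.0 : 26.3

82.4 : 100.0 : 26.3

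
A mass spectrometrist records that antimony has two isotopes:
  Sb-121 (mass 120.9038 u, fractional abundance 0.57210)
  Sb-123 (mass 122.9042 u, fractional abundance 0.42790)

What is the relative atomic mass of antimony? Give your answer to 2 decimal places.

121.76 u

The abundance-weighted mean is 0.57210 × 120.9038 + 0.42790 × 122.9042
= 69.16906 + 52.59071 = 121.75977 u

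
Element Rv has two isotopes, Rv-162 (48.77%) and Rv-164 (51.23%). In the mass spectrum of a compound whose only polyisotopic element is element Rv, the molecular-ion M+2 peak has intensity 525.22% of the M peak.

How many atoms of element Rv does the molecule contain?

5

For n independent Rv atoms, I(M+2)/I(M) = n · (abundance Rv-164) / (abundance Rv-162) = n · 0.5123/0.4877.
n = 5.2522 × 0.4877/0.5123 = 5.00 ≈ 5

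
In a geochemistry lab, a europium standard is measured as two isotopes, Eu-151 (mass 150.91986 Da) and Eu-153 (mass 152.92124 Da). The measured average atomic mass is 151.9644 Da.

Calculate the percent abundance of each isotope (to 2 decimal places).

Eu-151: 47.81%, Eu-153: 52.19%

With x = fraction of Eu-151 (so Eu-153 is 1 − x):
150.91986·x + 152.92124·(1 − x) = 151.9644
(150.91986 − 152.92124)·x = 151.9644 − 152.92124
x = -0.95684 / -2.00138 = 0.47809 → 47.81% Eu-151, 52.19% Eu-153.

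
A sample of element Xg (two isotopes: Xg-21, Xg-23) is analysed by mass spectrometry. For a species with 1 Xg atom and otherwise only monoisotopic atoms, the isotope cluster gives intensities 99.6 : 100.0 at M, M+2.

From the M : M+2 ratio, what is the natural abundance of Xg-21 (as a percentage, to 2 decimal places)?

49.90%

Let p = fractional abundance of Xg-21. I(M+2)/I(M) = [C(1,1)·p^0·(1−p)] / p^1 = 1·(1−p)/p = 100.0/99.6 = 1.0040
(1−p)/p = 1.0040/1 = 1.0040  ⇒  p = 1/(1 + 1.0040) = 0.4990
Xg-21: 49.90%, Xg-23: 50.10%.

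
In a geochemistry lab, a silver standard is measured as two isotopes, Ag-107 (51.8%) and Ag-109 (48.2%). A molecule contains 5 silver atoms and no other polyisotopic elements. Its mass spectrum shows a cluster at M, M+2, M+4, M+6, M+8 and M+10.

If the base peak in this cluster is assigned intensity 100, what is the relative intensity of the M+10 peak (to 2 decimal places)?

Term probabilities: M 0.0373, M+2 0.1735, M+4 0.3229, M+6 0.3005, M+8 0.1398, M+10 0.0260. Base peak = M+4.
P(M+4) = C(5,2) × 0.518^3 × 0.482^2 = 10 × 0.13899183 × 0.232324 = 0.322911 (base)
P(M+10) = C(5,5) × 0.518^0 × 0.482^5 = 1 × 1.0000 × 0.02601568 = 0.026016
Relative intensity = 0.026016 / 0.322911 × 100 = 8.06

8.06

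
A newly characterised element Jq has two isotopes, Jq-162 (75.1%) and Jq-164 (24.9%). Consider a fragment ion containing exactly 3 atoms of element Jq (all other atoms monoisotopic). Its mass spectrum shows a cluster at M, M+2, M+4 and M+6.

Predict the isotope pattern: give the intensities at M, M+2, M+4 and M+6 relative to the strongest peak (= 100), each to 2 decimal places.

Each Jq atom is independently Jq-162 (p = 0.751) or Jq-164 (q = 0.249); the cluster is the binomial expansion (p + q)^3.
P(M) = 0.751^3 = 0.423565
P(M+2) = 3 × 0.751^2 × 0.249^1 = 0.421309
P(M+4) = 3 × 0.751^1 × 0.249^2 = 0.139688
P(M+6) = 0.249^3 = 0.015438
The M peak is largest (0.423565); scaling to 100 gives 100.00 : 99.47 : 32.98 : 3.64.

100.00 : 99.47 : 32.98 : 3.64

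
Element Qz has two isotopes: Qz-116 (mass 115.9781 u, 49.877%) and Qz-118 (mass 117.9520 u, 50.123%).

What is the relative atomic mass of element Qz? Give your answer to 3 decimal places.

Weight each isotope mass by its fractional abundance: 0.49877 × 115.9781 + 0.50123 × 117.9520
= 57.84640 + 59.12108 = 116.96748 u

116.967 u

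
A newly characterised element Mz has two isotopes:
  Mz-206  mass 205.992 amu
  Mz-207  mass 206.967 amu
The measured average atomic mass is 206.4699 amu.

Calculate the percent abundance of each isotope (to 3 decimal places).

Mz-206: 50.985%, Mz-207: 49.015%

With x = fraction of Mz-206 (so Mz-207 is 1 − x):
205.992·x + 206.967·(1 − x) = 206.4699
(205.992 − 206.967)·x = 206.4699 − 206.967
x = -0.4971 / -0.975 = 0.50985 → 50.985% Mz-206, 49.015% Mz-207.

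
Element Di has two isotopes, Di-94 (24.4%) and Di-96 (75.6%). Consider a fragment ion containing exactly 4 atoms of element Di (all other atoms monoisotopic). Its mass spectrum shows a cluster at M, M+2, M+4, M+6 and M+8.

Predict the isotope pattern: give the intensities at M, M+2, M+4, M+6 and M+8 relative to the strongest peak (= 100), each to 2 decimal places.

0.84 : 10.42 : 48.41 : 100.00 : 77.46

Expanding (0.244 + 0.756)^4:
P(M) = 0.244^4 = 0.003545
P(M+2) = 4 × 0.244^3 × 0.756^1 = 0.043929
P(M+4) = 6 × 0.244^2 × 0.756^2 = 0.204162
P(M+6) = 4 × 0.244^1 × 0.756^3 = 0.421711
P(M+8) = 0.756^4 = 0.326653
The M+6 peak is largest (0.421711); scaling to 100 gives 0.84 : 10.42 : 48.41 : 100.00 : 77.46.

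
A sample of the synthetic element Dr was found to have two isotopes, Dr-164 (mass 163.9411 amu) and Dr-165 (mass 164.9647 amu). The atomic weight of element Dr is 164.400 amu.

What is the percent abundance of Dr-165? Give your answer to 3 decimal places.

Let x be the fractional abundance of Dr-164; then Dr-165 has abundance 1 − x.
163.9411·x + 164.9647·(1 − x) = 164.400
(163.9411 − 164.9647)·x = 164.400 − 164.9647
x = -0.5647 / -1.0236 = 0.55168 → 55.168% Dr-164, 44.832% Dr-165.

44.832%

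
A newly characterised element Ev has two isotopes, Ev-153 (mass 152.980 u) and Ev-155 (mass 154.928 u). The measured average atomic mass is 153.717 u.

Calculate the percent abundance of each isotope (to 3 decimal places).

With x = fraction of Ev-153 (so Ev-155 is 1 − x):
152.980·x + 154.928·(1 − x) = 153.717
(152.980 − 154.928)·x = 153.717 − 154.928
x = -1.211 / -1.948 = 0.62166 → 62.166% Ev-153, 37.834% Ev-155.

Ev-153: 62.166%, Ev-155: 37.834%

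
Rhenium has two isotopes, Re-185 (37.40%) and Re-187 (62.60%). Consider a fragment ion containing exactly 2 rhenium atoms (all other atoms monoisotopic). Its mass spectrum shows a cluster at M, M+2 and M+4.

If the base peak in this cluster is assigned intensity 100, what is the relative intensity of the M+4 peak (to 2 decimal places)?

Term probabilities: M 0.1399, M+2 0.4682, M+4 0.3919. Base peak = M+2.
P(M+2) = C(2,1) × 0.3740^1 × 0.6260^1 = 2 × 0.3740 × 0.6260 = 0.468248 (base)
P(M+4) = C(2,2) × 0.3740^0 × 0.6260^2 = 1 × 1.0000 × 0.391876 = 0.391876
Relative intensity = 0.391876 / 0.468248 × 100 = 83.69

83.69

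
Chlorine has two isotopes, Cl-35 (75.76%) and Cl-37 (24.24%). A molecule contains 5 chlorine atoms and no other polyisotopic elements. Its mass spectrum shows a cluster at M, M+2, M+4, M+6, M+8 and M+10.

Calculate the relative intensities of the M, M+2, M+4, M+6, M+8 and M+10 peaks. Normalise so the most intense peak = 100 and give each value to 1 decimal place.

Expanding (0.7576 + 0.2424)^5:
P(M) = 0.7576^5 = 0.249574
P(M+2) = 5 × 0.7576^4 × 0.2424^1 = 0.399266
P(M+4) = 10 × 0.7576^3 × 0.2424^2 = 0.255497
P(M+6) = 10 × 0.7576^2 × 0.2424^3 = 0.081748
P(M+8) = 5 × 0.7576^1 × 0.2424^4 = 0.013078
P(M+10) = 0.2424^5 = 0.000837
The M+2 peak is largest (0.399266); scaling to 100 gives 62.5 : 100.0 : 64.0 : 20.5 : 3.3 : 0.2.

62.5 : 100.0 : 64.0 : 20.5 : 3.3 : 0.2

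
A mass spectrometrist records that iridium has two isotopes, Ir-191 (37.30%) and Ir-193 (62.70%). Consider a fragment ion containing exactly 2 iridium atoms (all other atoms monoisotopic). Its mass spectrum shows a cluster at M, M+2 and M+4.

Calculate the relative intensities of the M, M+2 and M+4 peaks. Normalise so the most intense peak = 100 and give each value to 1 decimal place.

29.7 : 100.0 : 84.0

Expanding (0.3730 + 0.6270)^2:
P(M) = 0.3730^2 = 0.139129
P(M+2) = 2 × 0.3730^1 × 0.6270^1 = 0.467742
P(M+4) = 0.6270^2 = 0.393129
The M+2 peak is largest (0.467742); scaling to 100 gives 29.7 : 100.0 : 84.0.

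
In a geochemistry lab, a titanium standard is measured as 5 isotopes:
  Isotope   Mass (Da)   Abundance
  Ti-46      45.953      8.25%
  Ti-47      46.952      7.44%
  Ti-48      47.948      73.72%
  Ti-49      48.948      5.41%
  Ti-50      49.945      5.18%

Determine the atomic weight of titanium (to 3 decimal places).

47.867 Da

Average mass = Σ (abundance × isotope mass) = 0.0825 × 45.953 + 0.0744 × 46.952 + 0.7372 × 47.948 + 0.0541 × 48.948 + 0.0518 × 49.945
= 3.7911 + 3.4932 + 35.3473 + 2.6481 + 2.5872 = 47.8669 Da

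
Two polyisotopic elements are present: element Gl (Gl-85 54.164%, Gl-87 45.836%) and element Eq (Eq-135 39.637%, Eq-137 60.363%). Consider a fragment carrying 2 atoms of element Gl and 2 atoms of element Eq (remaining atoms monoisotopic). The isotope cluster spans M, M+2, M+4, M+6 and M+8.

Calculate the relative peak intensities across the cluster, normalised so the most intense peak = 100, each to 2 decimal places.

Element Gl pattern (n=2): 0.29337389 : 0.49653222 : 0.21009389
Element Eq pattern (n=2): 0.15710918 : 0.47852165 : 0.36436918
Convolve the two distributions (both contribute in 2-u steps):
  M: 0.29337389×0.15710918 = 0.046092
  M+2: 0.29337389×0.47852165 + 0.49653222×0.15710918 = 0.218396
  M+4: 0.29337389×0.36436918 + 0.49653222×0.47852165 + 0.21009389×0.15710918 = 0.377505
  M+6: 0.49653222×0.36436918 + 0.21009389×0.47852165 = 0.281456
  M+8: 0.21009389×0.36436918 = 0.076552
Scale to base peak (0.377505) = 100: 12.21 : 57.85 : 100.00 : 74.56 : 20.28

12.21 : 57.85 : 100.00 : 74.56 : 20.28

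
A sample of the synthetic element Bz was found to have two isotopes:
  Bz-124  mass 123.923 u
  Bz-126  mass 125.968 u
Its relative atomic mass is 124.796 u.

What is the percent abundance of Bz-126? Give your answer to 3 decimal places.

Let x be the fractional abundance of Bz-124; then Bz-126 has abundance 1 − x.
123.923·x + 125.968·(1 − x) = 124.796
(123.923 − 125.968)·x = 124.796 − 125.968
x = -1.172 / -2.045 = 0.57311 → 57.311% Bz-124, 42.689% Bz-126.

42.689%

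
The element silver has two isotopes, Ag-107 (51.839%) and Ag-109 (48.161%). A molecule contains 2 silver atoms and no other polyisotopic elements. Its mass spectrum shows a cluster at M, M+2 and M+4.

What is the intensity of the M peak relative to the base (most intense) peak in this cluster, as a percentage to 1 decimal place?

Term probabilities: M 0.2687, M+2 0.4993, M+4 0.2319. Base peak = M+2.
P(M+2) = C(2,1) × 0.51839^1 × 0.48161^1 = 2 × 0.51839 × 0.48161 = 0.499324 (base)
P(M) = C(2,0) × 0.51839^2 × 0.48161^0 = 1 × 0.26872819 × 1.0000 = 0.268728
Relative intensity = 0.268728 / 0.499324 × 100 = 53.8

53.8%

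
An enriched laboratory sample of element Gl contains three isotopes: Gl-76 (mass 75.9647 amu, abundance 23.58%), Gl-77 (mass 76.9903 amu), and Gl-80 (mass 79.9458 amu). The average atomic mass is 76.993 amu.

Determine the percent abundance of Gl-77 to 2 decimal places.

Let x and y be the fractions of Gl-77 and Gl-80. Then x + y = 1 − 0.2358 = 0.7642 and 76.9903x + 79.9458y = 76.993 − 0.2358×75.9647 = 59.08052374.
Substituting: 76.9903x + 79.9458(0.7642 − x) = 59.08052374
(76.9903 − 79.9458)x = -2.01405662  ⇒  x = 0.68146, y = 0.08274
Gl-77: 68.15%, Gl-80: 8.27%.

68.15%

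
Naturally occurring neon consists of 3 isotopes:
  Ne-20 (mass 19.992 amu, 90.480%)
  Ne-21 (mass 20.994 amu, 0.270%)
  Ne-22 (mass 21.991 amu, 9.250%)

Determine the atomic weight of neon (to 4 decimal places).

Weight each isotope mass by its fractional abundance: 0.90480 × 19.992 + 0.00270 × 20.994 + 0.09250 × 21.991
= 18.08876 + 0.05668 + 2.03417 = 20.17961 amu

20.1796 amu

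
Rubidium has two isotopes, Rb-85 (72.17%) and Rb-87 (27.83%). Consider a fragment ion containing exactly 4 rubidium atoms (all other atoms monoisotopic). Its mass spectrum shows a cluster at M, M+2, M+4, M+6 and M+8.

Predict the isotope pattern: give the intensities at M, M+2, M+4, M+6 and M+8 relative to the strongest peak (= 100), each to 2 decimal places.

64.83 : 100.00 : 57.84 : 14.87 : 1.43

Each Rb atom is independently Rb-85 (p = 0.7217) or Rb-87 (q = 0.2783); the cluster is the binomial expansion (p + q)^4.
P(M) = 0.7217^4 = 0.271286
P(M+2) = 4 × 0.7217^3 × 0.2783^1 = 0.418450
P(M+4) = 6 × 0.7217^2 × 0.2783^2 = 0.242042
P(M+6) = 4 × 0.7217^1 × 0.2783^3 = 0.062224
P(M+8) = 0.2783^4 = 0.005999
The M+2 peak is largest (0.418450); scaling to 100 gives 64.83 : 100.00 : 57.84 : 14.87 : 1.43.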